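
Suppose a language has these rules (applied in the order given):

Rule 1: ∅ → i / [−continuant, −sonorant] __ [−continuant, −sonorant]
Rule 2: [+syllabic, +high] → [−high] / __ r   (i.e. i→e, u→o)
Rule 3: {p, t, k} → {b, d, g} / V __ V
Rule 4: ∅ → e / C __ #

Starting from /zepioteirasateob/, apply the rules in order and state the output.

zebiodeerasadeobe

Rule 1 (stop-cluster i-epenthesis): no segment meets the environment; /zepioteirasateob/ is unchanged.
Rule 2 (pre-rhotic lowering): /i/ is a high vowel immediately before /r/, so it lowers to [e]. /zepioteirasateob/ → zepioteerasateob.
Rule 3 (intervocalic voicing): /p/ is a voiceless stop between vowels /e/ and /i/, so it voices to [b]. /t/ is a voiceless stop between vowels /o/ and /e/, so it voices to [d]. /t/ is a voiceless stop between vowels /a/ and /e/, so it voices to [d]. /zepioteerasateob/ → zebiodeerasadeob.
Rule 4 (final e-epenthesis): the form ends in the consonant /b/, so [e] is inserted word-finally. /zebiodeerasadeob/ → zebiodeerasadeobe.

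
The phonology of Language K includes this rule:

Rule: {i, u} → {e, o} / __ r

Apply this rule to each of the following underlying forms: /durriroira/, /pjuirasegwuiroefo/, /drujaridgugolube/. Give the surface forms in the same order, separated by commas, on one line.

/durriroira/: /u/ is a high vowel immediately before /r/, so it lowers to [o]. /i/ is a high vowel immediately before /r/, so it lowers to [e]. /i/ is a high vowel immediately before /r/, so it lowers to [e]. → [dorreroera].
/pjuirasegwuiroefo/: /i/ is a high vowel immediately before /r/, so it lowers to [e]. /i/ is a high vowel immediately before /r/, so it lowers to [e]. → [pjuerasegwueroefo].
/drujaridgugolube/: the rule's environment is not met; surfaces unchanged as [drujaridgugolube].

dorreroera, pjuerasegwueroefo, drujaridgugolube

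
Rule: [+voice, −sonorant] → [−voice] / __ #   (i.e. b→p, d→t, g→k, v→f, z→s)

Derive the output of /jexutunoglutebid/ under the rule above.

Scanning /jexutunoglutebid/: /g/ at position 9 is not in the conditioning environment; /b/ at position 14 is not in the conditioning environment; /d/ is a voiced obstruent in word-final position, so it devoices to [t].
Result: [jexutunoglutebit].

jexutunoglutebit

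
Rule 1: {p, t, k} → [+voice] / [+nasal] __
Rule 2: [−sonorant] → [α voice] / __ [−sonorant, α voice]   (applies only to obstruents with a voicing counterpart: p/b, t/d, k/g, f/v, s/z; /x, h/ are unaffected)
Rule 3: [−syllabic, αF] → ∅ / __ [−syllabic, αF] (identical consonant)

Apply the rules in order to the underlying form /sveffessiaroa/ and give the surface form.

zvefesiaroa

Rule 1 (post-nasal voicing): no segment meets the environment; /sveffessiaroa/ is unchanged.
Rule 2 (regressive voicing assimilation): /s/ precedes the voiced obstruent /v/, so it voices to [z] by assimilation. /sveffessiaroa/ → zveffessiaroa.
Rule 3 (degemination): /ff/ is a geminate; the first /f/ deletes. /ss/ is a geminate; the first /s/ deletes. /zveffessiaroa/ → zvefesiaroa.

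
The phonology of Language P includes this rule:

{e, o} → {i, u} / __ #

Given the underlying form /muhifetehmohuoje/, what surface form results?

muhifetehmohuoji

/e/ is a mid vowel in word-final position, so it raises to [i].
The other instances of /e/, /o/ do not occur in the required environment and remain unchanged.
Surface form: [muhifetehmohuoji].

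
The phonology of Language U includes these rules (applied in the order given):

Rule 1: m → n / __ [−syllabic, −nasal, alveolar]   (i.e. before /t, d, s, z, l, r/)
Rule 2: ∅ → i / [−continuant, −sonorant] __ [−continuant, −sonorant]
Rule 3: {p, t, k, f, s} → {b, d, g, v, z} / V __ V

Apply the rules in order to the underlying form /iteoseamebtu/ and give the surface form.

ideozeamebidu

Rule 1 (nasal place assimilation): no segment meets the environment; /iteoseamebtu/ is unchanged.
Rule 2 (stop-cluster i-epenthesis): /b/ and /t/ form a stop–stop cluster, so [i] is inserted between them. /iteoseamebtu/ → iteoseamebitu.
Rule 3 (intervocalic voicing): /t/ is a voiceless obstruent between vowels /i/ and /e/, so it voices to [d]. /s/ is a voiceless obstruent between vowels /o/ and /e/, so it voices to [z]. /t/ is a voiceless obstruent between vowels /i/ and /u/, so it voices to [d]. /iteoseamebitu/ → ideozeamebidu.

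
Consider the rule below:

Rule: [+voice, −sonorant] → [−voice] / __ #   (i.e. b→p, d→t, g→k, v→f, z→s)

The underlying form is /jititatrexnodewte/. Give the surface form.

jititatrexnodewte

No segment of /jititatrexnodewte/ meets the structural description of the rule, so the form surfaces unchanged.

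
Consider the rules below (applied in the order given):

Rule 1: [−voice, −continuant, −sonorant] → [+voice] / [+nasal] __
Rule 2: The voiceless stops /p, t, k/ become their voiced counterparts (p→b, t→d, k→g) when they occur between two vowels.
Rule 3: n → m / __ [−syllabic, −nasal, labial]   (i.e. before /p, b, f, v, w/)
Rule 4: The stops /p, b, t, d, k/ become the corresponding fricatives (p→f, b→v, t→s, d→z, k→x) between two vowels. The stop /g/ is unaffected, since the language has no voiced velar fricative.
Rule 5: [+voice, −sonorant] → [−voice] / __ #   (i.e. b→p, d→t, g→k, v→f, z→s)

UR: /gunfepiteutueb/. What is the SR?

gumfevizeuzuep

Rule 1 (post-nasal voicing): no segment meets the environment; /gunfepiteutueb/ is unchanged.
Rule 2 (intervocalic voicing): /p/ is a voiceless stop between vowels /e/ and /i/, so it voices to [b]. /t/ is a voiceless stop between vowels /i/ and /e/, so it voices to [d]. /t/ is a voiceless stop between vowels /u/ and /u/, so it voices to [d]. /gunfepiteutueb/ → gunfebideudueb.
Rule 3 (nasal place assimilation): /n/ precedes the labial consonant /f/, so it assimilates in place to [m]. /gunfebideudueb/ → gumfebideudueb.
Rule 4 (intervocalic spirantization): /b/ is a stop between vowels /e/ and /i/, so it spirantizes to the fricative [v]. /d/ is a stop between vowels /i/ and /e/, so it spirantizes to the fricative [z]. /d/ is a stop between vowels /u/ and /u/, so it spirantizes to the fricative [z]. /gumfebideudueb/ → gumfevizeuzueb.
Rule 5 (final devoicing): /b/ is a voiced obstruent in word-final position, so it devoices to [p]. /gumfevizeuzueb/ → gumfevizeuzuep.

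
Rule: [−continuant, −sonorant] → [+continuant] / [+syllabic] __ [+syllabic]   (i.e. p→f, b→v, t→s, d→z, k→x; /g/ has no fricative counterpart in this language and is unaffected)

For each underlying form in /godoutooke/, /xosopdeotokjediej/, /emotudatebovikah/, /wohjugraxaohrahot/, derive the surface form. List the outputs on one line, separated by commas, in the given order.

/godoutooke/: /d/ is a stop between vowels /o/ and /o/, so it spirantizes to the fricative [z]. /t/ is a stop between vowels /u/ and /o/, so it spirantizes to the fricative [s]. /k/ is a stop between vowels /o/ and /e/, so it spirantizes to the fricative [x]. → [gozousooxe].
/xosopdeotokjediej/: /t/ is a stop between vowels /o/ and /o/, so it spirantizes to the fricative [s]. /d/ is a stop between vowels /e/ and /i/, so it spirantizes to the fricative [z]. → [xosopdeosokjeziej].
/emotudatebovikah/: /t/ is a stop between vowels /o/ and /u/, so it spirantizes to the fricative [s]. /d/ is a stop between vowels /u/ and /a/, so it spirantizes to the fricative [z]. /t/ is a stop between vowels /a/ and /e/, so it spirantizes to the fricative [s]. /b/ is a stop between vowels /e/ and /o/, so it spirantizes to the fricative [v]. /k/ is a stop between vowels /i/ and /a/, so it spirantizes to the fricative [x]. → [emosuzasevovixah].
/wohjugraxaohrahot/: the rule's environment is not met; surfaces unchanged as [wohjugraxaohrahot].

gozousooxe, xosopdeosokjeziej, emosuzasevovixah, wohjugraxaohrahot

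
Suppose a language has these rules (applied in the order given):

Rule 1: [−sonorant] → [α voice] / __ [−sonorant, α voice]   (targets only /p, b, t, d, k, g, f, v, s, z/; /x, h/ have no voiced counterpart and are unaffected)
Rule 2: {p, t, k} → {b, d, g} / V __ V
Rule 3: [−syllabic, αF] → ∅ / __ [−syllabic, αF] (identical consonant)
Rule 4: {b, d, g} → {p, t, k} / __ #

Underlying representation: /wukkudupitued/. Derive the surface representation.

wukudubiduet

Rule 1 (regressive voicing assimilation): no segment meets the environment; /wukkudupitued/ is unchanged.
Rule 2 (intervocalic voicing): /p/ is a voiceless stop between vowels /u/ and /i/, so it voices to [b]. /t/ is a voiceless stop between vowels /i/ and /u/, so it voices to [d]. /wukkudupitued/ → wukkudubidued.
Rule 3 (degemination): /kk/ is a geminate; the first /k/ deletes. /wukkudubidued/ → wukudubidued.
Rule 4 (final devoicing): /d/ is a voiced stop in word-final position, so it devoices to [t]. /wukudubidued/ → wukudubiduet.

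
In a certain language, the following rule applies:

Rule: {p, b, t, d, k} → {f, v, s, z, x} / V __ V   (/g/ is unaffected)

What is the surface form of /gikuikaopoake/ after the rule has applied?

/k/ is a stop between vowels /i/ and /u/, so it spirantizes to the fricative [x].
/k/ is a stop between vowels /i/ and /a/, so it spirantizes to the fricative [x].
/p/ is a stop between vowels /o/ and /o/, so it spirantizes to the fricative [f].
/k/ is a stop between vowels /a/ and /e/, so it spirantizes to the fricative [x].
Surface form: [gixuixaofoaxe].

gixuixaofoaxe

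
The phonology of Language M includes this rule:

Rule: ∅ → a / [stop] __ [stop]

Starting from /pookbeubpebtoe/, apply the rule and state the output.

pookabeubapebatoe

/k/ and /b/ form a stop–stop cluster, so [a] is inserted between them.
/b/ and /p/ form a stop–stop cluster, so [a] is inserted between them.
/b/ and /t/ form a stop–stop cluster, so [a] is inserted between them.
Surface form: [pookabeubapebatoe].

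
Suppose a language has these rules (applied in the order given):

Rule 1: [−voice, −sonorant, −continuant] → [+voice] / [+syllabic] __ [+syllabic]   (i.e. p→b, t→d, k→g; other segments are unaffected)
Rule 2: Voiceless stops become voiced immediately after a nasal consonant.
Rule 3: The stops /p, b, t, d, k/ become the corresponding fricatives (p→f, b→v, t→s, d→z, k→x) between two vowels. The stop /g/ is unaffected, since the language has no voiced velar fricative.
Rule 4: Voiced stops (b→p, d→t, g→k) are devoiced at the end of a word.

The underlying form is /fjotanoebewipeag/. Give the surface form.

fjozanoevewiveak

Rule 1 (intervocalic voicing): /t/ is a voiceless stop between vowels /o/ and /a/, so it voices to [d]. /p/ is a voiceless stop between vowels /i/ and /e/, so it voices to [b]. /fjotanoebewipeag/ → fjodanoebewibeag.
Rule 2 (post-nasal voicing): no segment meets the environment; /fjodanoebewibeag/ is unchanged.
Rule 3 (intervocalic spirantization): /d/ is a stop between vowels /o/ and /a/, so it spirantizes to the fricative [z]. /b/ is a stop between vowels /e/ and /e/, so it spirantizes to the fricative [v]. /b/ is a stop between vowels /i/ and /e/, so it spirantizes to the fricative [v]. /fjodanoebewibeag/ → fjozanoevewiveag.
Rule 4 (final devoicing): /g/ is a voiced stop in word-final position, so it devoices to [k]. /fjozanoevewiveag/ → fjozanoevewiveak.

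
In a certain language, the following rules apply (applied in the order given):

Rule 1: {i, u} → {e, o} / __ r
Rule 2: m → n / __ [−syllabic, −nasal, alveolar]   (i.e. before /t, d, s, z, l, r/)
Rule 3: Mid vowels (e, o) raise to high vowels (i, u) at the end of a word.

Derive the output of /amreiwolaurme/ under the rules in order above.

anreiwolaormi

Rule 1 (pre-rhotic lowering): /u/ is a high vowel immediately before /r/, so it lowers to [o]. /amreiwolaurme/ → amreiwolaorme.
Rule 2 (nasal place assimilation): /m/ precedes the alveolar consonant /r/, so it assimilates in place to [n]. /amreiwolaorme/ → anreiwolaorme.
Rule 3 (final vowel raising): /e/ is a mid vowel in word-final position, so it raises to [i]. /anreiwolaorme/ → anreiwolaormi.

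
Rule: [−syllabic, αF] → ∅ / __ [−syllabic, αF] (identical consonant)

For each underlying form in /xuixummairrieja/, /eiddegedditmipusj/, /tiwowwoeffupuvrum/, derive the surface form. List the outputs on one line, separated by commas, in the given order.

xuixumairieja, eidegeditmipusj, tiwowoefupuvrum

/xuixummairrieja/: /mm/ is a geminate; the first /m/ deletes. /rr/ is a geminate; the first /r/ deletes. → [xuixumairieja].
/eiddegedditmipusj/: /dd/ is a geminate; the first /d/ deletes. /dd/ is a geminate; the first /d/ deletes. → [eidegeditmipusj].
/tiwowwoeffupuvrum/: /ww/ is a geminate; the first /w/ deletes. /ff/ is a geminate; the first /f/ deletes. → [tiwowoefupuvrum].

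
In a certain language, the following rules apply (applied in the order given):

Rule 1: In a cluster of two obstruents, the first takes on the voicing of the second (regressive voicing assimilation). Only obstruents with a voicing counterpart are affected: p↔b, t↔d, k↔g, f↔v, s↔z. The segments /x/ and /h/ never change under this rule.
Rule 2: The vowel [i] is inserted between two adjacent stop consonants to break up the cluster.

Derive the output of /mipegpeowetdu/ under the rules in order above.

mipekipeowedidu

Rule 1 (regressive voicing assimilation): /g/ precedes the voiceless obstruent /p/, so it devoices to [k] by assimilation. /t/ precedes the voiced obstruent /d/, so it voices to [d] by assimilation. /mipegpeowetdu/ → mipekpeoweddu.
Rule 2 (stop-cluster i-epenthesis): /k/ and /p/ form a stop–stop cluster, so [i] is inserted between them. /d/ and /d/ form a stop–stop cluster, so [i] is inserted between them. /mipekpeoweddu/ → mipekipeowedidu.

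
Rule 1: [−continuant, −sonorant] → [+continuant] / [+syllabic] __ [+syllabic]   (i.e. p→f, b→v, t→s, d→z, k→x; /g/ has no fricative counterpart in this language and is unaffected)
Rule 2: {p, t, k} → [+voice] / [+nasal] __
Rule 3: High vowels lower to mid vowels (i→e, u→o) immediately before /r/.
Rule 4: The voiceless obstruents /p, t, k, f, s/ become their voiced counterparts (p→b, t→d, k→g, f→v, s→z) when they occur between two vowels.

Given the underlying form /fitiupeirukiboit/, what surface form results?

fiziuveeruxivoit

Rule 1 (intervocalic spirantization): /t/ is a stop between vowels /i/ and /i/, so it spirantizes to the fricative [s]. /p/ is a stop between vowels /u/ and /e/, so it spirantizes to the fricative [f]. /k/ is a stop between vowels /u/ and /i/, so it spirantizes to the fricative [x]. /b/ is a stop between vowels /i/ and /o/, so it spirantizes to the fricative [v]. /fitiupeirukiboit/ → fisiufeiruxivoit.
Rule 2 (post-nasal voicing): no segment meets the environment; /fisiufeiruxivoit/ is unchanged.
Rule 3 (pre-rhotic lowering): /i/ is a high vowel immediately before /r/, so it lowers to [e]. /fisiufeiruxivoit/ → fisiufeeruxivoit.
Rule 4 (intervocalic voicing): /s/ is a voiceless obstruent between vowels /i/ and /i/, so it voices to [z]. /f/ is a voiceless obstruent between vowels /u/ and /e/, so it voices to [v]. /fisiufeeruxivoit/ → fiziuveeruxivoit.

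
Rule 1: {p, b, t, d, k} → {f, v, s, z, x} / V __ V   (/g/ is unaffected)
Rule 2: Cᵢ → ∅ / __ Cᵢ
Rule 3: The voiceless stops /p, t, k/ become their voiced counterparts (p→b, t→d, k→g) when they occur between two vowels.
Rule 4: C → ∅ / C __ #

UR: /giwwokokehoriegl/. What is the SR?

giwoxoxehorieg

Rule 1 (intervocalic spirantization): /k/ is a stop between vowels /o/ and /o/, so it spirantizes to the fricative [x]. /k/ is a stop between vowels /o/ and /e/, so it spirantizes to the fricative [x]. /giwwokokehoriegl/ → giwwoxoxehoriegl.
Rule 2 (degemination): /ww/ is a geminate; the first /w/ deletes. /giwwoxoxehoriegl/ → giwoxoxehoriegl.
Rule 3 (intervocalic voicing): no segment meets the environment; /giwoxoxehoriegl/ is unchanged.
Rule 4 (final cluster simplification): /l/ is the second consonant of a word-final cluster /gl/, so it deletes. /giwoxoxehoriegl/ → giwoxoxehorieg.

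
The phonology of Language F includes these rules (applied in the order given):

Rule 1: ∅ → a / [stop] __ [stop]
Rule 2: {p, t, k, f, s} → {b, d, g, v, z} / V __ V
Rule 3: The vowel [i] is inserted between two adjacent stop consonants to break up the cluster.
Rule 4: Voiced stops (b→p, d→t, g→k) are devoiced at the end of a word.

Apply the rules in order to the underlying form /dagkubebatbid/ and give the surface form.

Rule 1 (stop-cluster a-epenthesis): /g/ and /k/ form a stop–stop cluster, so [a] is inserted between them. /t/ and /b/ form a stop–stop cluster, so [a] is inserted between them. /dagkubebatbid/ → dagakubebatabid.
Rule 2 (intervocalic voicing): /k/ is a voiceless obstruent between vowels /a/ and /u/, so it voices to [g]. /t/ is a voiceless obstruent between vowels /a/ and /a/, so it voices to [d]. /dagakubebatabid/ → dagagubebadabid.
Rule 3 (stop-cluster i-epenthesis): no segment meets the environment; /dagagubebadabid/ is unchanged.
Rule 4 (final devoicing): /d/ is a voiced stop in word-final position, so it devoices to [t]. /dagagubebadabid/ → dagagubebadabit.

dagagubebadabit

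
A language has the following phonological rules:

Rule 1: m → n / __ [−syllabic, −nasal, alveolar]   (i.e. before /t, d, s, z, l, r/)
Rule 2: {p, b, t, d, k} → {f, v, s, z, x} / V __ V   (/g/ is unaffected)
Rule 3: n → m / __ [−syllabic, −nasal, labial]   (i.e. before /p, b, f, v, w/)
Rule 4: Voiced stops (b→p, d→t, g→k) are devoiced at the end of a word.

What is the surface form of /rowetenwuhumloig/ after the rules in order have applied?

rowesemwuhunloik

Rule 1 (nasal place assimilation): /m/ precedes the alveolar consonant /l/, so it assimilates in place to [n]. /rowetenwuhumloig/ → rowetenwuhunloig.
Rule 2 (intervocalic spirantization): /t/ is a stop between vowels /e/ and /e/, so it spirantizes to the fricative [s]. /rowetenwuhunloig/ → rowesenwuhunloig.
Rule 3 (nasal place assimilation): /n/ precedes the labial consonant /w/, so it assimilates in place to [m]. /rowesenwuhunloig/ → rowesemwuhunloig.
Rule 4 (final devoicing): /g/ is a voiced stop in word-final position, so it devoices to [k]. /rowesemwuhunloig/ → rowesemwuhunloik.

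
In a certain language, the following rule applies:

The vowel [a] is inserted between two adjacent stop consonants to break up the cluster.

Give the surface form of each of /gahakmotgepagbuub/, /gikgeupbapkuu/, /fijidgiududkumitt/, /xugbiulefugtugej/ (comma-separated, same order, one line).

gahakmotagepagabuub, gikageupabapakuu, fijidagiududakumitat, xugabiulefugatugej

/gahakmotgepagbuub/: /t/ and /g/ form a stop–stop cluster, so [a] is inserted between them. /g/ and /b/ form a stop–stop cluster, so [a] is inserted between them. → [gahakmotagepagabuub].
/gikgeupbapkuu/: /k/ and /g/ form a stop–stop cluster, so [a] is inserted between them. /p/ and /b/ form a stop–stop cluster, so [a] is inserted between them. /p/ and /k/ form a stop–stop cluster, so [a] is inserted between them. → [gikageupabapakuu].
/fijidgiududkumitt/: /d/ and /g/ form a stop–stop cluster, so [a] is inserted between them. /d/ and /k/ form a stop–stop cluster, so [a] is inserted between them. /t/ and /t/ form a stop–stop cluster, so [a] is inserted between them. → [fijidagiududakumitat].
/xugbiulefugtugej/: /g/ and /b/ form a stop–stop cluster, so [a] is inserted between them. /g/ and /t/ form a stop–stop cluster, so [a] is inserted between them. → [xugabiulefugatugej].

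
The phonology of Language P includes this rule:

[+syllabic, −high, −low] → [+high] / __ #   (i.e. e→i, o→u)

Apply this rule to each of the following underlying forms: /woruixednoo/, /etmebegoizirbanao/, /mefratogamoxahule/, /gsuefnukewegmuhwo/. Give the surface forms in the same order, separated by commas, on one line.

/woruixednoo/: /o/ is a mid vowel in word-final position, so it raises to [u]. → [woruixednou].
/etmebegoizirbanao/: /o/ is a mid vowel in word-final position, so it raises to [u]. → [etmebegoizirbanau].
/mefratogamoxahule/: /e/ is a mid vowel in word-final position, so it raises to [i]. → [mefratogamoxahuli].
/gsuefnukewegmuhwo/: /o/ is a mid vowel in word-final position, so it raises to [u]. → [gsuefnukewegmuhwu].

woruixednou, etmebegoizirbanau, mefratogamoxahuli, gsuefnukewegmuhwu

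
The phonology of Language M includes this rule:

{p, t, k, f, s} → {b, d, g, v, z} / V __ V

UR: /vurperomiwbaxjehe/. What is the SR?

No segment of /vurperomiwbaxjehe/ meets the structural description of the rule, so the form surfaces unchanged.

vurperomiwbaxjehe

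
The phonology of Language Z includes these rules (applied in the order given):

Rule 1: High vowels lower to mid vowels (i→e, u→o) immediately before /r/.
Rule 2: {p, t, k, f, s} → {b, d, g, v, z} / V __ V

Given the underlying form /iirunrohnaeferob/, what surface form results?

Rule 1 (pre-rhotic lowering): /i/ is a high vowel immediately before /r/, so it lowers to [e]. /iirunrohnaeferob/ → ierunrohnaeferob.
Rule 2 (intervocalic voicing): /f/ is a voiceless obstruent between vowels /e/ and /e/, so it voices to [v]. /ierunrohnaeferob/ → ierunrohnaeverob.

ierunrohnaeverob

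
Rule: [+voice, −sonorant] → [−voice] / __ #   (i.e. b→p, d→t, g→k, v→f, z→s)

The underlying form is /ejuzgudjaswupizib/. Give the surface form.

ejuzgudjaswupizip

/b/ is a voiced obstruent in word-final position, so it devoices to [p].
The other instances of /z/, /g/, /d/ do not occur in the required environment and remain unchanged.
Surface form: [ejuzgudjaswupizip].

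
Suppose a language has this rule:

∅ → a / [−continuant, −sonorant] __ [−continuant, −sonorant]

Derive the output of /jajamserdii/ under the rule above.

jajamserdii

No segment of /jajamserdii/ meets the structural description of the rule, so the form surfaces unchanged.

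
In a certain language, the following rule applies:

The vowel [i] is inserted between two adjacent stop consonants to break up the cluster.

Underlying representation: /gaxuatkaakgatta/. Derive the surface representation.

/t/ and /k/ form a stop–stop cluster, so [i] is inserted between them.
/k/ and /g/ form a stop–stop cluster, so [i] is inserted between them.
/t/ and /t/ form a stop–stop cluster, so [i] is inserted between them.
Surface form: [gaxuatikaakigatita].

gaxuatikaakigatita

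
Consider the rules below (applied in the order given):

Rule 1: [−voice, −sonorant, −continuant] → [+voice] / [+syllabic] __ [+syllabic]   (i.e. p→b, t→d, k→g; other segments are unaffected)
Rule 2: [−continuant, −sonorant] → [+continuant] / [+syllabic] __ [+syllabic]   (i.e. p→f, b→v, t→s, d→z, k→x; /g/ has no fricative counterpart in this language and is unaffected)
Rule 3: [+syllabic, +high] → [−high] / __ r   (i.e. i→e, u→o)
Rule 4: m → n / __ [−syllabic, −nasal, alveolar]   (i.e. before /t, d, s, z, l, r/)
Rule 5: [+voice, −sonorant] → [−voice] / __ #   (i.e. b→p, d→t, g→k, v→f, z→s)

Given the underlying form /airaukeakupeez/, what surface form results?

aeraugeaguvees

Rule 1 (intervocalic voicing): /k/ is a voiceless stop between vowels /u/ and /e/, so it voices to [g]. /k/ is a voiceless stop between vowels /a/ and /u/, so it voices to [g]. /p/ is a voiceless stop between vowels /u/ and /e/, so it voices to [b]. /airaukeakupeez/ → airaugeagubeez.
Rule 2 (intervocalic spirantization): /b/ is a stop between vowels /u/ and /e/, so it spirantizes to the fricative [v]. /airaugeagubeez/ → airaugeaguveez.
Rule 3 (pre-rhotic lowering): /i/ is a high vowel immediately before /r/, so it lowers to [e]. /airaugeaguveez/ → aeraugeaguveez.
Rule 4 (nasal place assimilation): no segment meets the environment; /aeraugeaguveez/ is unchanged.
Rule 5 (final devoicing): /z/ is a voiced obstruent in word-final position, so it devoices to [s]. /aeraugeaguveez/ → aeraugeaguvees.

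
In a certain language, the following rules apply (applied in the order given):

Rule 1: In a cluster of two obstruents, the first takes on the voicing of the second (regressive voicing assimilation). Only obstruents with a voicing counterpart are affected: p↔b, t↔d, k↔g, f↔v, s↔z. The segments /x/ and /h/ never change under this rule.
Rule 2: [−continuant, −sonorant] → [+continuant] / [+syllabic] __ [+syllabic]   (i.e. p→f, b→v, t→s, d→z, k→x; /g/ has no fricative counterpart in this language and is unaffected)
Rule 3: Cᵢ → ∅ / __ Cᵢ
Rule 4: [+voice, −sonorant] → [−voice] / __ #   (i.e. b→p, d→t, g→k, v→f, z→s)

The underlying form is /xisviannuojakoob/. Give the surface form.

xizvianuojaxoop

Rule 1 (regressive voicing assimilation): /s/ precedes the voiced obstruent /v/, so it voices to [z] by assimilation. /xisviannuojakoob/ → xizviannuojakoob.
Rule 2 (intervocalic spirantization): /k/ is a stop between vowels /a/ and /o/, so it spirantizes to the fricative [x]. /xizviannuojakoob/ → xizviannuojaxoob.
Rule 3 (degemination): /nn/ is a geminate; the first /n/ deletes. /xizviannuojaxoob/ → xizvianuojaxoob.
Rule 4 (final devoicing): /b/ is a voiced obstruent in word-final position, so it devoices to [p]. /xizvianuojaxoob/ → xizvianuojaxoop.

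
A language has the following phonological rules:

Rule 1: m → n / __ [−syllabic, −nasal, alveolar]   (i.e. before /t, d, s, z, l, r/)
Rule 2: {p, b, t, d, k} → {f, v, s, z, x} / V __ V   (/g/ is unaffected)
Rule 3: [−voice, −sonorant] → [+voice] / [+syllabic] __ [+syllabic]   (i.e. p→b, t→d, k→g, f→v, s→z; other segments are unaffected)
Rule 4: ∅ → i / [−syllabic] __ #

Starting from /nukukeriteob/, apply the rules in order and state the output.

nuxuxerizeobi

Rule 1 (nasal place assimilation): no segment meets the environment; /nukukeriteob/ is unchanged.
Rule 2 (intervocalic spirantization): /k/ is a stop between vowels /u/ and /u/, so it spirantizes to the fricative [x]. /k/ is a stop between vowels /u/ and /e/, so it spirantizes to the fricative [x]. /t/ is a stop between vowels /i/ and /e/, so it spirantizes to the fricative [s]. /nukukeriteob/ → nuxuxeriseob.
Rule 3 (intervocalic voicing): /s/ is a voiceless obstruent between vowels /i/ and /e/, so it voices to [z]. /nuxuxeriseob/ → nuxuxerizeob.
Rule 4 (final i-epenthesis): the form ends in the consonant /b/, so [i] is inserted word-finally. /nuxuxerizeob/ → nuxuxerizeobi.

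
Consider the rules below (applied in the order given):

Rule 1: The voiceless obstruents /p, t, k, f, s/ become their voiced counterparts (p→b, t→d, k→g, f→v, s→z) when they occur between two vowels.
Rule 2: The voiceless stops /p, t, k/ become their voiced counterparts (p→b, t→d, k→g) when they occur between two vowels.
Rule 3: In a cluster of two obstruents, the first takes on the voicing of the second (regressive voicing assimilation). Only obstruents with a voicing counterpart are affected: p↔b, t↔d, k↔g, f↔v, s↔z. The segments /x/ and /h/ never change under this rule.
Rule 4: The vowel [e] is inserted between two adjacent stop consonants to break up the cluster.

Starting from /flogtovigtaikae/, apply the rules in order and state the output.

floketoviketaigae

Rule 1 (intervocalic voicing): /k/ is a voiceless obstruent between vowels /i/ and /a/, so it voices to [g]. /flogtovigtaikae/ → flogtovigtaigae.
Rule 2 (intervocalic voicing): no segment meets the environment; /flogtovigtaigae/ is unchanged.
Rule 3 (regressive voicing assimilation): /g/ precedes the voiceless obstruent /t/, so it devoices to [k] by assimilation. /g/ precedes the voiceless obstruent /t/, so it devoices to [k] by assimilation. /flogtovigtaigae/ → floktoviktaigae.
Rule 4 (stop-cluster e-epenthesis): /k/ and /t/ form a stop–stop cluster, so [e] is inserted between them. /k/ and /t/ form a stop–stop cluster, so [e] is inserted between them. /floktoviktaigae/ → floketoviketaigae.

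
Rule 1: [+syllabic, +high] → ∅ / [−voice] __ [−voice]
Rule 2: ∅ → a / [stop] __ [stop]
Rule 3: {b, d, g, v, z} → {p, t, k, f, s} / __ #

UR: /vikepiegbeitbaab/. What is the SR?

vikepiegabeitabaap

Rule 1 (high vowel syncope): no segment meets the environment; /vikepiegbeitbaab/ is unchanged.
Rule 2 (stop-cluster a-epenthesis): /g/ and /b/ form a stop–stop cluster, so [a] is inserted between them. /t/ and /b/ form a stop–stop cluster, so [a] is inserted between them. /vikepiegbeitbaab/ → vikepiegabeitabaab.
Rule 3 (final devoicing): /b/ is a voiced obstruent in word-final position, so it devoices to [p]. /vikepiegabeitabaab/ → vikepiegabeitabaap.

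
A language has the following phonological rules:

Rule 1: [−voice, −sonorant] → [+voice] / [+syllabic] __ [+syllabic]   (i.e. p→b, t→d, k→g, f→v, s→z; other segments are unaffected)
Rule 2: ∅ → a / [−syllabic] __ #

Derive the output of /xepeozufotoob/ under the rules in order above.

xebeozuvodooba

Rule 1 (intervocalic voicing): /p/ is a voiceless obstruent between vowels /e/ and /e/, so it voices to [b]. /f/ is a voiceless obstruent between vowels /u/ and /o/, so it voices to [v]. /t/ is a voiceless obstruent between vowels /o/ and /o/, so it voices to [d]. /xepeozufotoob/ → xebeozuvodoob.
Rule 2 (final a-epenthesis): the form ends in the consonant /b/, so [a] is inserted word-finally. /xebeozuvodoob/ → xebeozuvodooba.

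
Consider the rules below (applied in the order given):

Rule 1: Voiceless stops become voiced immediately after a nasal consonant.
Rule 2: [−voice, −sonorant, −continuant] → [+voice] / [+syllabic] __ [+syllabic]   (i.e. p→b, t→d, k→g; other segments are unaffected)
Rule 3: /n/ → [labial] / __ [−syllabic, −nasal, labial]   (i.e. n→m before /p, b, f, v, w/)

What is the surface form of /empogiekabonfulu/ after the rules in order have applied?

embogiegabomfulu

Rule 1 (post-nasal voicing): /p/ is a voiceless stop immediately after the nasal /m/, so it voices to [b]. /empogiekabonfulu/ → embogiekabonfulu.
Rule 2 (intervocalic voicing): /k/ is a voiceless stop between vowels /e/ and /a/, so it voices to [g]. /embogiekabonfulu/ → embogiegabonfulu.
Rule 3 (nasal place assimilation): /n/ precedes the labial consonant /f/, so it assimilates in place to [m]. /embogiegabonfulu/ → embogiegabomfulu.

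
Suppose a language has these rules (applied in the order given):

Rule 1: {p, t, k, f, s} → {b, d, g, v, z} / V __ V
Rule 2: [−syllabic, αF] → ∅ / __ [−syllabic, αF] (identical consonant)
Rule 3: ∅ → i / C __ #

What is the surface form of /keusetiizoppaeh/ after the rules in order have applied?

Rule 1 (intervocalic voicing): /s/ is a voiceless obstruent between vowels /u/ and /e/, so it voices to [z]. /t/ is a voiceless obstruent between vowels /e/ and /i/, so it voices to [d]. /keusetiizoppaeh/ → keuzediizoppaeh.
Rule 2 (degemination): /pp/ is a geminate; the first /p/ deletes. /keuzediizoppaeh/ → keuzediizopaeh.
Rule 3 (final i-epenthesis): the form ends in the consonant /h/, so [i] is inserted word-finally. /keuzediizopaeh/ → keuzediizopaehi.

keuzediizopaehi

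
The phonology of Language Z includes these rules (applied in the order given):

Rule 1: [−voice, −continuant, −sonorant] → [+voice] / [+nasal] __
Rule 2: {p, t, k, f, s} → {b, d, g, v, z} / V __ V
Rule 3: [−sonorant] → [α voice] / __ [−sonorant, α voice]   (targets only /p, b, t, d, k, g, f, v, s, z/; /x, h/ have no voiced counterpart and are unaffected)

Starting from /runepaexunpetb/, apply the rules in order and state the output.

Rule 1 (post-nasal voicing): /p/ is a voiceless stop immediately after the nasal /n/, so it voices to [b]. /runepaexunpetb/ → runepaexunbetb.
Rule 2 (intervocalic voicing): /p/ is a voiceless obstruent between vowels /e/ and /a/, so it voices to [b]. /runepaexunbetb/ → runebaexunbetb.
Rule 3 (regressive voicing assimilation): /t/ precedes the voiced obstruent /b/, so it voices to [d] by assimilation. /runebaexunbetb/ → runebaexunbedb.

runebaexunbedb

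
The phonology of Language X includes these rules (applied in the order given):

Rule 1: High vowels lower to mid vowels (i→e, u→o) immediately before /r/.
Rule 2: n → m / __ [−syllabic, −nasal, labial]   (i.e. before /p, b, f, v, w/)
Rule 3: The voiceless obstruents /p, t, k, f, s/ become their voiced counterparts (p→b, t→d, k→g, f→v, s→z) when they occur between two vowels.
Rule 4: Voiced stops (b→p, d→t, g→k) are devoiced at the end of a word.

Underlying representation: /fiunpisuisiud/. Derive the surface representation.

Rule 1 (pre-rhotic lowering): no segment meets the environment; /fiunpisuisiud/ is unchanged.
Rule 2 (nasal place assimilation): /n/ precedes the labial consonant /p/, so it assimilates in place to [m]. /fiunpisuisiud/ → fiumpisuisiud.
Rule 3 (intervocalic voicing): /s/ is a voiceless obstruent between vowels /i/ and /u/, so it voices to [z]. /s/ is a voiceless obstruent between vowels /i/ and /i/, so it voices to [z]. /fiumpisuisiud/ → fiumpizuiziud.
Rule 4 (final devoicing): /d/ is a voiced stop in word-final position, so it devoices to [t]. /fiumpizuiziud/ → fiumpizuiziut.

fiumpizuiziut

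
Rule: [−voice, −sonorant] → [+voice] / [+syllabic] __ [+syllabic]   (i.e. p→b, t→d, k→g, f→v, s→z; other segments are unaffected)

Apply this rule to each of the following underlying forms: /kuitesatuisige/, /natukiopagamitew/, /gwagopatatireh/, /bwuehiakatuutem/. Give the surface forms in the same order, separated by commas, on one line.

kuidezaduizige, nadugiobagamidew, gwagobadadireh, bwuehiagaduudem

/kuitesatuisige/: /t/ is a voiceless obstruent between vowels /i/ and /e/, so it voices to [d]. /s/ is a voiceless obstruent between vowels /e/ and /a/, so it voices to [z]. /t/ is a voiceless obstruent between vowels /a/ and /u/, so it voices to [d]. /s/ is a voiceless obstruent between vowels /i/ and /i/, so it voices to [z]. → [kuidezaduizige].
/natukiopagamitew/: /t/ is a voiceless obstruent between vowels /a/ and /u/, so it voices to [d]. /k/ is a voiceless obstruent between vowels /u/ and /i/, so it voices to [g]. /p/ is a voiceless obstruent between vowels /o/ and /a/, so it voices to [b]. /t/ is a voiceless obstruent between vowels /i/ and /e/, so it voices to [d]. → [nadugiobagamidew].
/gwagopatatireh/: /p/ is a voiceless obstruent between vowels /o/ and /a/, so it voices to [b]. /t/ is a voiceless obstruent between vowels /a/ and /a/, so it voices to [d]. /t/ is a voiceless obstruent between vowels /a/ and /i/, so it voices to [d]. → [gwagobadadireh].
/bwuehiakatuutem/: /k/ is a voiceless obstruent between vowels /a/ and /a/, so it voices to [g]. /t/ is a voiceless obstruent between vowels /a/ and /u/, so it voices to [d]. /t/ is a voiceless obstruent between vowels /u/ and /e/, so it voices to [d]. → [bwuehiagaduudem].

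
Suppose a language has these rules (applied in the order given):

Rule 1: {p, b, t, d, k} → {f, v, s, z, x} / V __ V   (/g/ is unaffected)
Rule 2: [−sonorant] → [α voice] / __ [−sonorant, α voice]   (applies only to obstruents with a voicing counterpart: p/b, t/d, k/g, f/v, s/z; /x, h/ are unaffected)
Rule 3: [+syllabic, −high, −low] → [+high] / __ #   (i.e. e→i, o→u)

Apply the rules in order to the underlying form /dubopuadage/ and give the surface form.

duvofuazagi

Rule 1 (intervocalic spirantization): /b/ is a stop between vowels /u/ and /o/, so it spirantizes to the fricative [v]. /p/ is a stop between vowels /o/ and /u/, so it spirantizes to the fricative [f]. /d/ is a stop between vowels /a/ and /a/, so it spirantizes to the fricative [z]. /dubopuadage/ → duvofuazage.
Rule 2 (regressive voicing assimilation): no segment meets the environment; /duvofuazage/ is unchanged.
Rule 3 (final vowel raising): /e/ is a mid vowel in word-final position, so it raises to [i]. /duvofuazage/ → duvofuazagi.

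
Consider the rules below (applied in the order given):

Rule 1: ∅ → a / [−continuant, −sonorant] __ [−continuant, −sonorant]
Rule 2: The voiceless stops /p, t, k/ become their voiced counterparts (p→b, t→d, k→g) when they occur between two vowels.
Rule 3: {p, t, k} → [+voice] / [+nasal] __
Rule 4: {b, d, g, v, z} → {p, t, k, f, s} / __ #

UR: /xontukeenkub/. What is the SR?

Rule 1 (stop-cluster a-epenthesis): no segment meets the environment; /xontukeenkub/ is unchanged.
Rule 2 (intervocalic voicing): /k/ is a voiceless stop between vowels /u/ and /e/, so it voices to [g]. /xontukeenkub/ → xontugeenkub.
Rule 3 (post-nasal voicing): /t/ is a voiceless stop immediately after the nasal /n/, so it voices to [d]. /k/ is a voiceless stop immediately after the nasal /n/, so it voices to [g]. /xontugeenkub/ → xondugeengub.
Rule 4 (final devoicing): /b/ is a voiced obstruent in word-final position, so it devoices to [p]. /xondugeengub/ → xondugeengup.

xondugeengup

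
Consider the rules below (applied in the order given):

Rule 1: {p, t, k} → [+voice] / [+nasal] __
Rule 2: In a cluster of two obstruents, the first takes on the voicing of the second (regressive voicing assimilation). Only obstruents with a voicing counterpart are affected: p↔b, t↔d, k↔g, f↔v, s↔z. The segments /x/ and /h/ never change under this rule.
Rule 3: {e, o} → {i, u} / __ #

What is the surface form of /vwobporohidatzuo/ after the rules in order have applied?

Rule 1 (post-nasal voicing): no segment meets the environment; /vwobporohidatzuo/ is unchanged.
Rule 2 (regressive voicing assimilation): /b/ precedes the voiceless obstruent /p/, so it devoices to [p] by assimilation. /t/ precedes the voiced obstruent /z/, so it voices to [d] by assimilation. /vwobporohidatzuo/ → vwopporohidadzuo.
Rule 3 (final vowel raising): /o/ is a mid vowel in word-final position, so it raises to [u]. /vwopporohidadzuo/ → vwopporohidadzuu.

vwopporohidadzuu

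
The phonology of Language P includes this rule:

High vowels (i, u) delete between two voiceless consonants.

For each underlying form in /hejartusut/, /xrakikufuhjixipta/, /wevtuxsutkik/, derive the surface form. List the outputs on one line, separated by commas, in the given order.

hejartst, xrakkfhjixpta, wevtxstkk

/hejartusut/: /u/ is a high vowel flanked by voiceless consonants /t/ and /s/, so it deletes. /u/ is a high vowel flanked by voiceless consonants /s/ and /t/, so it deletes. → [hejartst].
/xrakikufuhjixipta/: /i/ is a high vowel flanked by voiceless consonants /k/ and /k/, so it deletes. /u/ is a high vowel flanked by voiceless consonants /k/ and /f/, so it deletes. /u/ is a high vowel flanked by voiceless consonants /f/ and /h/, so it deletes. /i/ is a high vowel flanked by voiceless consonants /x/ and /p/, so it deletes. → [xrakkfhjixpta].
/wevtuxsutkik/: /u/ is a high vowel flanked by voiceless consonants /t/ and /x/, so it deletes. /u/ is a high vowel flanked by voiceless consonants /s/ and /t/, so it deletes. /i/ is a high vowel flanked by voiceless consonants /k/ and /k/, so it deletes. → [wevtxstkk].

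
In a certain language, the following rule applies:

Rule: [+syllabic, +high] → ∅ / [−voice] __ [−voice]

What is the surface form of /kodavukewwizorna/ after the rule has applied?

kodavukewwizorna

No segment of /kodavukewwizorna/ meets the structural description of the rule, so the form surfaces unchanged.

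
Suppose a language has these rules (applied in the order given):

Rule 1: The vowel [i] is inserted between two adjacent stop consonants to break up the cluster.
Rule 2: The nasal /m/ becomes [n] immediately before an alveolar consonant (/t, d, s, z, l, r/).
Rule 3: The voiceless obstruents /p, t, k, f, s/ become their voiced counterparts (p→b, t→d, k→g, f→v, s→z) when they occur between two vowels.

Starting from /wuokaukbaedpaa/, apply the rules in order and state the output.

Rule 1 (stop-cluster i-epenthesis): /k/ and /b/ form a stop–stop cluster, so [i] is inserted between them. /d/ and /p/ form a stop–stop cluster, so [i] is inserted between them. /wuokaukbaedpaa/ → wuokaukibaedipaa.
Rule 2 (nasal place assimilation): no segment meets the environment; /wuokaukibaedipaa/ is unchanged.
Rule 3 (intervocalic voicing): /k/ is a voiceless obstruent between vowels /o/ and /a/, so it voices to [g]. /k/ is a voiceless obstruent between vowels /u/ and /i/, so it voices to [g]. /p/ is a voiceless obstruent between vowels /i/ and /a/, so it voices to [b]. /wuokaukibaedipaa/ → wuogaugibaedibaa.

wuogaugibaedibaa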